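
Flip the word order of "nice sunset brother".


Original: "nice sunset brother"
Words (1..n): nice | sunset | brother
Reversed (n..1): brother | sunset | nice
Result = "brother sunset nice"


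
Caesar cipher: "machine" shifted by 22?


Word: "machine"
Shift: 22
Each letter → (letter + shift) mod 26:
  'm' (12) + 22 = 8 → 'i'
  'a' (0) + 22 = 22 → 'w'
  'c' (2) + 22 = 24 → 'y'
  'h' (7) + 22 = 3 → 'd'
  'i' (8) + 22 = 4 → 'e'
  'n' (13) + 22 = 9 → 'j'
  'e' (4) + 22 = 0 → 'a'
Result = "iwydeja"


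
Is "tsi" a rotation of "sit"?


Word: "sit", Candidate: "tsi"
Method: check if candidate is substring of word+word
"sitsit" contains "tsi"? Yes
Is rotation = Yes


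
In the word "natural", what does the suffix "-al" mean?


Suffix: -al
Example: natural = nature + -al, with a spelling change
Meaning = relating to


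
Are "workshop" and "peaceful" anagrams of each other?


Word 1: "workshop" → sorted: hkooprsw
Word 2: "peaceful" → sorted: aceeflpu
Same letters? hkooprsw != aceeflpu
Anagram = No


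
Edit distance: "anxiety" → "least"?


Word 1: "anxiety" (length 7)
Word 2: "least" (length 5)
One optimal edit sequence (insert/delete/substitute each cost 1):
  1. delete 'a'  (+1)
  2. substitute 'n' -> 'l'  (+1)
  3. substitute 'x' -> 'e'  (+1)
  4. substitute 'i' -> 'a'  (+1)
  5. substitute 'e' -> 's'  (+1)
  6. keep 't'
  7. delete 'y'  (+1)
Total edit operations: 6
Edit distance = 6


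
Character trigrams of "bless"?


Word: "bless" (length 5)
Number of trigrams = 5 - 3 + 1 = 3
  Position 0: "ble"
  Position 1: "les"
  Position 2: "ess"
Trigrams = "ble", "les", "ess"


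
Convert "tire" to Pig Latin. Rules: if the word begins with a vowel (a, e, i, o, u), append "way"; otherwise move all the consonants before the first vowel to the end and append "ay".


Word: "tire"
Starts with consonant(s) → move to end, add 'ay'
Consonant cluster: "t"
Pig Latin = "iretay"


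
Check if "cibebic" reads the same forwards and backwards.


Word: "cibebic"
Reversed: "cibebic"
Forward == Backward? cibebic == cibebic
Palindrome = Yes


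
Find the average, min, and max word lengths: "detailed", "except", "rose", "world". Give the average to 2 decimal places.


Lengths: "detailed"=8, "except"=6, "rose"=4, "world"=5
Sum = 23, Count = 4
Average = 23/4 = 5.75
= avg=5.75, min=4, max=8


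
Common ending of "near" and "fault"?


Word 1: "near"
Word 2: "fault"
Comparing from end:
  Pos -1: 'r' != 't' (stop)
LCS = "" (length 0)


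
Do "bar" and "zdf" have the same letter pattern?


Pattern of "bar": [0, 1, 2]
Pattern of "zdf": [0, 1, 2]
Patterns match
Same pattern = Yes


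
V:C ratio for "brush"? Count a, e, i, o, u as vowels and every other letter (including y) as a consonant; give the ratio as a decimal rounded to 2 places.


Word: "brush"
Vowels (a,e,i,o,u): 1
Consonants: 4
Ratio = 1/4
= 0.25


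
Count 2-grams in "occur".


Word: "occur" (length 5)
Number of 2-grams = length - 2 + 1 = 5 - 2 + 1
= 4


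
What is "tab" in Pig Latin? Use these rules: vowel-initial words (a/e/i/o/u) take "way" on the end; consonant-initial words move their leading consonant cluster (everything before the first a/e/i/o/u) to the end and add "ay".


Word: "tab"
Starts with consonant(s) → move to end, add 'ay'
Consonant cluster: "t"
Pig Latin = "abtay"


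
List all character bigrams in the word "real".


Word: "real" (length 4)
Number of bigrams = 4 - 2 + 1 = 3
  Position 0: "re"
  Position 1: "ea"
  Position 2: "al"
Bigrams = "re", "ea", "al"


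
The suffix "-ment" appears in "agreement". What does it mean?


Suffix: -ment
Example: agreement = agree + -ment
Meaning = result of action


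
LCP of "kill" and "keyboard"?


Word 1: "kill"
Word 2: "keyboard"
Comparing from start:
  Pos 0: 'k' == 'k'
  Pos 1: 'i' != 'e' (stop)
LCP = "k" (length 1)


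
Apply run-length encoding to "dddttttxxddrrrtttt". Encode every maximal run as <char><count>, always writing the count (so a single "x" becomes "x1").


String: "dddttttxxddrrrtttt"
Scanning for consecutive runs:
  'd' x 3
  't' x 4
  'x' x 2
  'd' x 2
  'r' x 3
  't' x 4
RLE = "d3t4x2d2r3t4"


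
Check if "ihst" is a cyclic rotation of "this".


Word: "this", Candidate: "ihst"
Method: check if candidate is substring of word+word
"thisthis" contains "ihst"? No
Is rotation = No


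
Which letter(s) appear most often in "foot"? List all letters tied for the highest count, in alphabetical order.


Word: "foot"
Letter counts:
  'f': 1
  'o': 2
  't': 1
Maximum count = 2
Most frequent = 'o' (2 times each)


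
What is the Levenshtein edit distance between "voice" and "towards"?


Word 1: "voice" (length 5)
Word 2: "towards" (length 7)
One optimal edit sequence (insert/delete/substitute each cost 1):
  1. substitute 'v' -> 't'  (+1)
  2. keep 'o'
  3. insert 'w'  (+1)
  4. insert 'a'  (+1)
  5. substitute 'i' -> 'r'  (+1)
  6. substitute 'c' -> 'd'  (+1)
  7. substitute 'e' -> 's'  (+1)
Total edit operations: 6
Edit distance = 6


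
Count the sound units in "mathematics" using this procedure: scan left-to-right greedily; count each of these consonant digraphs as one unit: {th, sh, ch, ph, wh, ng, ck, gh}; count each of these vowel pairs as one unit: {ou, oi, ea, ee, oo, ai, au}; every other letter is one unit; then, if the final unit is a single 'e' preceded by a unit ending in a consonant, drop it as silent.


Word: "mathematics" (11 letters)
Left-to-right scan:
  [1] 'm' (letter)
  [2] 'a' (letter)
  [3] 'th' (digraph)
  [4] 'e' (letter)
  [5] 'm' (letter)
  [6] 'a' (letter)
  [7] 't' (letter)
  [8] 'i' (letter)
  [9] 'c' (letter)
  [10] 's' (letter)
Units from scan: 10
Sound units = 10 units


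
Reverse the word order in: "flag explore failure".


Original: "flag explore failure"
Words (1..n): flag | explore | failure
Reversed (n..1): failure | explore | flag
Result = "failure explore flag"


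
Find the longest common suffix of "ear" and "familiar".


Word 1: "ear"
Word 2: "familiar"
Comparing from end:
  Pos -1: 'r' == 'r'
  Pos -2: 'a' == 'a'
  Pos -3: 'e' != 'i' (stop)
LCS = "ar" (length 2)


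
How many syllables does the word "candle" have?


Word: "candle"
Syllable breakdown: can / dle
Counting: 2 parts
= 2 syllables


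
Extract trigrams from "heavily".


Word: "heavily" (length 7)
Number of trigrams = 7 - 3 + 1 = 5
  Position 0: "hea"
  Position 1: "eav"
  Position 2: "avi"
  Position 3: "vil"
  Position 4: "ily"
Trigrams = "hea", "eav", "avi", "vil", "ily"


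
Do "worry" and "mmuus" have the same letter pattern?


Pattern of "worry": [0, 1, 2, 2, 3]
Pattern of "mmuus": [0, 0, 1, 1, 2]
Patterns do not match
Same pattern = No


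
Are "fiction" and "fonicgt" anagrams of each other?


Word 1: "fiction" → sorted: cfiinot
Word 2: "fonicgt" → sorted: cfginot
Same letters? cfiinot != cfginot
Anagram = No


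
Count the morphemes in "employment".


Word: "employment"
Morphemes: employ | -ment
Each morpheme carries meaning
= 2 morphemes


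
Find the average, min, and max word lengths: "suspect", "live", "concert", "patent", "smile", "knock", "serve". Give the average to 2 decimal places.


Lengths: "suspect"=7, "live"=4, "concert"=7, "patent"=6, "smile"=5, "knock"=5, "serve"=5
Sum = 39, Count = 7
Average = 39/7 = 5.57
= avg=5.57, min=4, max=7


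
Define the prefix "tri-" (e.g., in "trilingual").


Prefix: tri-
As in: trilingual -> tri- + lingual
Meaning = three


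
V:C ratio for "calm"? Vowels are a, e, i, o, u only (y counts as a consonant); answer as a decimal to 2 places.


Word: "calm"
Vowels (a,e,i,o,u): 1
Consonants: 3
Ratio = 1/3
= 0.33


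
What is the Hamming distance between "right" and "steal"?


Comparing character by character (same length = 5):
  Pos 0: 'r' vs 's' !=
  Pos 1: 'i' vs 't' !=
  Pos 2: 'g' vs 'e' !=
  Pos 3: 'h' vs 'a' !=
  Pos 4: 't' vs 'l' !=
Hamming distance = 5


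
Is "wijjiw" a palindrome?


Word: "wijjiw"
Reversed: "wijjiw"
Forward == Backward? wijjiw == wijjiw
Palindrome = Yes


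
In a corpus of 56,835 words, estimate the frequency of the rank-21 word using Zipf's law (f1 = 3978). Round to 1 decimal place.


Zipf's law: f(r) = f(1) / r
f(1) = 3978
f(21) = 3978 / 21
= 189.4 occurrences


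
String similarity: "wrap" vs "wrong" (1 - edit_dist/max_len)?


Word 1: "wrap" (length 4)
Word 2: "wrong" (length 5)
One optimal edit sequence:
  1. keep 'w'
  2. keep 'r'
  3. insert 'o'  (+1)
  4. substitute 'a' -> 'n'  (+1)
  5. substitute 'p' -> 'g'  (+1)
Edit distance = 3
Max length = max(4, 5) = 5
Similarity = 1 - 3/5
= 0.4000


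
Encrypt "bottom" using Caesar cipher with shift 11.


Word: "bottom"
Shift: 11
Each letter → (letter + shift) mod 26:
  'b' (1) + 11 = 12 → 'm'
  'o' (14) + 11 = 25 → 'z'
  't' (19) + 11 = 4 → 'e'
  't' (19) + 11 = 4 → 'e'
  'o' (14) + 11 = 25 → 'z'
  'm' (12) + 11 = 23 → 'x'
Result = "mzeezx"


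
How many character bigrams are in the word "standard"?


Word: "standard" (length 8)
Number of 2-grams = length - 2 + 1 = 8 - 2 + 1
= 7


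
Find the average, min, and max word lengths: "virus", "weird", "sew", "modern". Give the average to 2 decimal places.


Lengths: "virus"=5, "weird"=5, "sew"=3, "modern"=6
Sum = 19, Count = 4
Average = 19/4 = 4.75
= avg=4.75, min=3, max=6


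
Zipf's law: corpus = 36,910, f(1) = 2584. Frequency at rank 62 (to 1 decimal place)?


Zipf's law: f(r) = f(1) / r
f(1) = 2584
f(62) = 2584 / 62
= 41.7 occurrences


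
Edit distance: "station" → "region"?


Word 1: "station" (length 7)
Word 2: "region" (length 6)
One optimal edit sequence (insert/delete/substitute each cost 1):
  1. delete 's'  (+1)
  2. substitute 't' -> 'r'  (+1)
  3. substitute 'a' -> 'e'  (+1)
  4. substitute 't' -> 'g'  (+1)
  5. keep 'i'
  6. keep 'o'
  7. keep 'n'
Total edit operations: 4
Edit distance = 4


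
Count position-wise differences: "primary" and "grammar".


Comparing character by character (same length = 7):
  Pos 0: 'p' vs 'g' !=
  Pos 1: 'r' vs 'r' =
  Pos 2: 'i' vs 'a' !=
  Pos 3: 'm' vs 'm' =
  Pos 4: 'a' vs 'm' !=
  Pos 5: 'r' vs 'a' !=
  Pos 6: 'y' vs 'r' !=
Hamming distance = 5


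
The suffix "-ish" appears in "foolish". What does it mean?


Suffix: -ish
As in: foolish -> fool + -ish
Meaning = somewhat / having the qualities of


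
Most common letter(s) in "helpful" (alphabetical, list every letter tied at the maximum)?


Word: "helpful"
Letter counts:
  'e': 1
  'f': 1
  'h': 1
  'l': 2
  'p': 1
  'u': 1
Maximum count = 2
Most frequent = 'l' (2 times each)


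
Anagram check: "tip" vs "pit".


Word 1: "tip" → sorted: ipt
Word 2: "pit" → sorted: ipt
Same letters? ipt == ipt
Anagram = Yes


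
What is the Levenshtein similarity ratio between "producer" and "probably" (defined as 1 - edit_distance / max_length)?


Word 1: "producer" (length 8)
Word 2: "probably" (length 8)
One optimal edit sequence:
  1. keep 'p'
  2. keep 'r'
  3. keep 'o'
  4. substitute 'd' -> 'b'  (+1)
  5. substitute 'u' -> 'a'  (+1)
  6. substitute 'c' -> 'b'  (+1)
  7. substitute 'e' -> 'l'  (+1)
  8. substitute 'r' -> 'y'  (+1)
Edit distance = 5
Max length = max(8, 8) = 8
Similarity = 1 - 5/8
= 0.3750


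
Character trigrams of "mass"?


Word: "mass" (length 4)
Number of trigrams = 4 - 3 + 1 = 2
  Position 0: "mas"
  Position 1: "ass"
Trigrams = "mas", "ass"


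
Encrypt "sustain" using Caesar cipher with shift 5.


Word: "sustain"
Shift: 5
Each letter → (letter + shift) mod 26:
  's' (18) + 5 = 23 → 'x'
  'u' (20) + 5 = 25 → 'z'
  's' (18) + 5 = 23 → 'x'
  't' (19) + 5 = 24 → 'y'
  'a' (0) + 5 = 5 → 'f'
  'i' (8) + 5 = 13 → 'n'
  'n' (13) + 5 = 18 → 's'
Result = "xzxyfns"


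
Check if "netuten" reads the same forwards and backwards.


Word: "netuten"
Reversed: "netuten"
Forward == Backward? netuten == netuten
Palindrome = Yes


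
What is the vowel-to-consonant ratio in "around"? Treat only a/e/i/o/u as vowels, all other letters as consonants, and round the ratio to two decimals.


Word: "around"
Vowels (a,e,i,o,u): 3
Consonants: 3
Ratio = 3/3
= 1.00


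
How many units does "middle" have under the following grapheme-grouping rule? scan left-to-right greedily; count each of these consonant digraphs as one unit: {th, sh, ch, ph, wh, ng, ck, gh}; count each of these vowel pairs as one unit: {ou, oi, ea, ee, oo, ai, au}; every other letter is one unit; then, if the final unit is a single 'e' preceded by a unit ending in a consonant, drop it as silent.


Word: "middle" (6 letters)
Left-to-right scan:
  (1) 'm' (letter)
  (2) 'i' (letter)
  (3) 'd' (letter)
  (4) 'd' (letter)
  (5) 'l' (letter)
  (6) 'e' (letter)
Units from scan: 6
Final unit is 'e' after a consonant -> drop as silent (-1)
Sound units = 5 units


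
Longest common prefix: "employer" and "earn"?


Word 1: "employer"
Word 2: "earn"
Comparing from start:
  Pos 0: 'e' == 'e'
  Pos 1: 'm' != 'a' (stop)
LCP = "e" (length 1)


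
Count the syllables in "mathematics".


Word: "mathematics"
Syllable breakdown: math-e-mat-ics
Counting: 4 parts
= 4 syllables


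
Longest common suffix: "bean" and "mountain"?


Word 1: "bean"
Word 2: "mountain"
Comparing from end:
  Pos -1: 'n' == 'n'
  Pos -2: 'a' != 'i' (stop)
LCS = "n" (length 1)


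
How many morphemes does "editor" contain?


Word: "editor"
Morphemes: edit | -or
Each morpheme carries meaning
= 2 morphemes


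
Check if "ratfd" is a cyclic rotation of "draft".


Word: "draft", Candidate: "ratfd"
Method: check if candidate is substring of word+word
"draftdraft" contains "ratfd"? No
Is rotation = No


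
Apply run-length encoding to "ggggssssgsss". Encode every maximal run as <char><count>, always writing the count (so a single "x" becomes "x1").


String: "ggggssssgsss"
Scanning for consecutive runs:
  'g' x 4
  's' x 4
  'g' x 1
  's' x 3
RLE = "g4s4g1s3"


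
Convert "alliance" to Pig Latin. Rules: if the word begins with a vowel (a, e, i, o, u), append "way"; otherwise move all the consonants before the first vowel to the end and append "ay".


Word: "alliance"
Starts with vowel → add 'way'
Pig Latin = "allianceway"


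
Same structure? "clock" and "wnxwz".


Pattern of "clock": [0, 1, 2, 0, 3]
Pattern of "wnxwz": [0, 1, 2, 0, 3]
Patterns match
Same pattern = Yes


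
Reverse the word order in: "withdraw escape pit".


Original: "withdraw escape pit"
Words (1..n): withdraw | escape | pit
Reversed (n..1): pit | escape | withdraw
Result = "pit escape withdraw"


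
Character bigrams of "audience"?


Word: "audience" (length 8)
Number of bigrams = 8 - 2 + 1 = 7
  Position 0: "au"
  Position 1: "ud"
  Position 2: "di"
  Position 3: "ie"
  Position 4: "en"
  Position 5: "nc"
  Position 6: "ce"
Bigrams = "au", "ud", "di", "ie", "en", "nc", "ce"


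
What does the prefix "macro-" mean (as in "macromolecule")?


Prefix: macro-
Example: macromolecule = macro- + molecule
Meaning = large


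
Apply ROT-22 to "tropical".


Word: "tropical"
Shift: 22
Each letter → (letter + shift) mod 26:
  't' (19) + 22 = 15 → 'p'
  'r' (17) + 22 = 13 → 'n'
  'o' (14) + 22 = 10 → 'k'
  'p' (15) + 22 = 11 → 'l'
  'i' (8) + 22 = 4 → 'e'
  'c' (2) + 22 = 24 → 'y'
  'a' (0) + 22 = 22 → 'w'
  'l' (11) + 22 = 7 → 'h'
Result = "pnkleywh"


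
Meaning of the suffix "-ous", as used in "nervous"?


Suffix: -ous
As in: nervous -> nerve + -ous, with a spelling change
Meaning = having quality of


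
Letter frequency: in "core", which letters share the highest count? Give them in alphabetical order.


Word: "core"
Letter counts:
  'c': 1
  'e': 1
  'o': 1
  'r': 1
Maximum count = 1
Most frequent = 'c', 'e', 'o', 'r' (1 time each)


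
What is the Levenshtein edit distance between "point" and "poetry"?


Word 1: "point" (length 5)
Word 2: "poetry" (length 6)
One optimal edit sequence (insert/delete/substitute each cost 1):
  1. keep 'p'
  2. keep 'o'
  3. insert 'e'  (+1)
  4. substitute 'i' -> 't'  (+1)
  5. substitute 'n' -> 'r'  (+1)
  6. substitute 't' -> 'y'  (+1)
Total edit operations: 4
Edit distance = 4


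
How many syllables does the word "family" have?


Word: "family"
Syllable breakdown: fam / i / ly
Counting: 3 parts
= 3 syllables


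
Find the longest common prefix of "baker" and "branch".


Word 1: "baker"
Word 2: "branch"
Comparing from start:
  Pos 0: 'b' == 'b'
  Pos 1: 'a' != 'r' (stop)
LCP = "b" (length 1)


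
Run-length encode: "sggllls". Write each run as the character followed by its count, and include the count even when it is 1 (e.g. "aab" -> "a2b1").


String: "sggllls"
Scanning for consecutive runs:
  's' x 1
  'g' x 2
  'l' x 3
  's' x 1
RLE = "s1g2l3s1"


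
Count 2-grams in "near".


Word: "near" (length 4)
Number of 2-grams = length - 2 + 1 = 4 - 2 + 1
= 3


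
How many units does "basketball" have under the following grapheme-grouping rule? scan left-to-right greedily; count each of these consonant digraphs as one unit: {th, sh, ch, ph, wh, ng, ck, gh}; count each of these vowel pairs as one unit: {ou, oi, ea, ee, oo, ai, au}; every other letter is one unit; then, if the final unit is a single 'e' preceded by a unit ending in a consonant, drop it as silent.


Word: "basketball" (10 letters)
Left-to-right scan:
  1. 'b' (letter)
  2. 'a' (letter)
  3. 's' (letter)
  4. 'k' (letter)
  5. 'e' (letter)
  6. 't' (letter)
  7. 'b' (letter)
  8. 'a' (letter)
  9. 'l' (letter)
  10. 'l' (letter)
Units from scan: 10
Sound units = 10 units


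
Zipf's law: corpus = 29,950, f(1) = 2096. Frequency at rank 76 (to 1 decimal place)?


Zipf's law: f(r) = f(1) / r
f(1) = 2096
f(76) = 2096 / 76
= 27.6 occurrences


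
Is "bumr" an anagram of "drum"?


Word 1: "drum" → sorted: dmru
Word 2: "bumr" → sorted: bmru
Same letters? dmru != bmru
Anagram = No


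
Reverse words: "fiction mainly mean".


Original: "fiction mainly mean"
Words (1..n): fiction | mainly | mean
Reversed (n..1): mean | mainly | fiction
Result = "mean mainly fiction"


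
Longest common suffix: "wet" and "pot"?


Word 1: "wet"
Word 2: "pot"
Comparing from end:
  Pos -1: 't' == 't'
  Pos -2: 'e' != 'o' (stop)
LCS = "t" (length 1)


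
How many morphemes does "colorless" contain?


Word: "colorless"
Morphemes: color | -less
Each morpheme carries meaning
= 2 morphemes


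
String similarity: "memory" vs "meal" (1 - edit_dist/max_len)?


Word 1: "memory" (length 6)
Word 2: "meal" (length 4)
One optimal edit sequence:
  1. keep 'm'
  2. keep 'e'
  3. delete 'm'  (+1)
  4. delete 'o'  (+1)
  5. substitute 'r' -> 'a'  (+1)
  6. substitute 'y' -> 'l'  (+1)
Edit distance = 4
Max length = max(6, 4) = 6
Similarity = 1 - 4/6
= 0.3333


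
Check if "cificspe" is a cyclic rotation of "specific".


Word: "specific", Candidate: "cificspe"
Method: check if candidate is substring of word+word
"specificspecific" contains "cificspe"? Yes
Is rotation = Yes


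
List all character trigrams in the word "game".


Word: "game" (length 4)
Number of trigrams = 4 - 3 + 1 = 2
  Position 0: "gam"
  Position 1: "ame"
Trigrams = "gam", "ame"


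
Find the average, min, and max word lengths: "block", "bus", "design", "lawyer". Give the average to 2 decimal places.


Lengths: "block"=5, "bus"=3, "design"=6, "lawyer"=6
Sum = 20, Count = 4
Average = 20/4 = 5.00
= avg=5.00, min=3, max=6


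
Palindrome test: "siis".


Word: "siis"
Reversed: "siis"
Forward == Backward? siis == siis
Palindrome = Yes


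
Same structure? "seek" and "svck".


Pattern of "seek": [0, 1, 1, 2]
Pattern of "svck": [0, 1, 2, 3]
Patterns do not match
Same pattern = No


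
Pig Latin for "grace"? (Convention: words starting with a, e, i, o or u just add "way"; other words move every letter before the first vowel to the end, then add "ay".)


Word: "grace"
Starts with consonant(s) → move to end, add 'ay'
Consonant cluster: "gr"
Pig Latin = "acegray"


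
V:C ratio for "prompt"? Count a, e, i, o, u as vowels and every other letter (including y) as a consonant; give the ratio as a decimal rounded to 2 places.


Word: "prompt"
Vowels (a,e,i,o,u): 1
Consonants: 5
Ratio = 1/5
= 0.20


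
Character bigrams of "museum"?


Word: "museum" (length 6)
Number of bigrams = 6 - 2 + 1 = 5
  Position 0: "mu"
  Position 1: "us"
  Position 2: "se"
  Position 3: "eu"
  Position 4: "um"
Bigrams = "mu", "us", "se", "eu", "um"


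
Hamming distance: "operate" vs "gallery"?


Comparing character by character (same length = 7):
  Pos 0: 'o' vs 'g' !=
  Pos 1: 'p' vs 'a' !=
  Pos 2: 'e' vs 'l' !=
  Pos 3: 'r' vs 'l' !=
  Pos 4: 'a' vs 'e' !=
  Pos 5: 't' vs 'r' !=
  Pos 6: 'e' vs 'y' !=
Hamming distance = 7


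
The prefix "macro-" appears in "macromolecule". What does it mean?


Prefix: macro-
Example: macromolecule = macro- + molecule
Meaning = large


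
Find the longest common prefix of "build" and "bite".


Word 1: "build"
Word 2: "bite"
Comparing from start:
  Pos 0: 'b' == 'b'
  Pos 1: 'u' != 'i' (stop)
LCP = "b" (length 1)


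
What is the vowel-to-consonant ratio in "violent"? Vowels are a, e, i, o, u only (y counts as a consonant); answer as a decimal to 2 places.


Word: "violent"
Vowels (a,e,i,o,u): 3
Consonants: 4
Ratio = 3/4
= 0.75


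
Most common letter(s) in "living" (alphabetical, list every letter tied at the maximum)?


Word: "living"
Letter counts:
  'g': 1
  'i': 2
  'l': 1
  'n': 1
  'v': 1
Maximum count = 2
Most frequent = 'i' (2 times each)


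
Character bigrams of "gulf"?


Word: "gulf" (length 4)
Number of bigrams = 4 - 2 + 1 = 3
  Position 0: "gu"
  Position 1: "ul"
  Position 2: "lf"
Bigrams = "gu", "ul", "lf"


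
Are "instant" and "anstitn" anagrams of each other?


Word 1: "instant" → sorted: ainnstt
Word 2: "anstitn" → sorted: ainnstt
Same letters? ainnstt == ainnstt
Anagram = Yes


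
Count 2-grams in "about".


Word: "about" (length 5)
Number of 2-grams = length - 2 + 1 = 5 - 2 + 1
= 4


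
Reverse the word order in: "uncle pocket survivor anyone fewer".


Original: "uncle pocket survivor anyone fewer"
Words (1..n): uncle | pocket | survivor | anyone | fewer
Reversed (n..1): fewer | anyone | survivor | pocket | uncle
Result = "fewer anyone survivor pocket uncle"


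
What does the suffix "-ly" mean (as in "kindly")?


Suffix: -ly
As in: kindly -> kind + -ly
Meaning = in a manner


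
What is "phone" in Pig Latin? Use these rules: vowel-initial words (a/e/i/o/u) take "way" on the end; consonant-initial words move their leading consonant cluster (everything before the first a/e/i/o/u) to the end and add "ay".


Word: "phone"
Starts with consonant(s) → move to end, add 'ay'
Consonant cluster: "ph"
Pig Latin = "onephay"


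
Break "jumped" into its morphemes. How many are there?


Word: "jumped"
Morphemes: jump + -ed
Each morpheme carries meaning
= 2 morphemes


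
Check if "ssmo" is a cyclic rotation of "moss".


Word: "moss", Candidate: "ssmo"
Method: check if candidate is substring of word+word
"mossmoss" contains "ssmo"? Yes
Is rotation = Yes


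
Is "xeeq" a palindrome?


Word: "xeeq"
Reversed: "qeex"
Forward == Backward? xeeq != qeex
Palindrome = No


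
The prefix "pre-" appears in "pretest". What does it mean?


Prefix: pre-
Example: pretest = pre- + test
Meaning = before


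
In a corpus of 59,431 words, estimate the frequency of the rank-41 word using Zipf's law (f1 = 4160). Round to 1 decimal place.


Zipf's law: f(r) = f(1) / r
f(1) = 4160
f(41) = 4160 / 41
= 101.5 occurrences


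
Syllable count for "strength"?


Word: "strength"
Syllable breakdown: strength
Counting: 1 part
= 1 syllable


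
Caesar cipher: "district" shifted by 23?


Word: "district"
Shift: 23
Each letter → (letter + shift) mod 26:
  'd' (3) + 23 = 0 → 'a'
  'i' (8) + 23 = 5 → 'f'
  's' (18) + 23 = 15 → 'p'
  't' (19) + 23 = 16 → 'q'
  'r' (17) + 23 = 14 → 'o'
  'i' (8) + 23 = 5 → 'f'
  'c' (2) + 23 = 25 → 'z'
  't' (19) + 23 = 16 → 'q'
Result = "afpqofzq"


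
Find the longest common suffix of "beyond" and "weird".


Word 1: "beyond"
Word 2: "weird"
Comparing from end:
  Pos -1: 'd' == 'd'
  Pos -2: 'n' != 'r' (stop)
LCS = "d" (length 1)


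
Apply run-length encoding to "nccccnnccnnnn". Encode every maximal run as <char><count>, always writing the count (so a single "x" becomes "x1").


String: "nccccnnccnnnn"
Scanning for consecutive runs:
  'n' x 1
  'c' x 4
  'n' x 2
  'c' x 2
  'n' x 4
RLE = "n1c4n2c2n4"


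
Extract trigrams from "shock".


Word: "shock" (length 5)
Number of trigrams = 5 - 3 + 1 = 3
  Position 0: "sho"
  Position 1: "hoc"
  Position 2: "ock"
Trigrams = "sho", "hoc", "ock"


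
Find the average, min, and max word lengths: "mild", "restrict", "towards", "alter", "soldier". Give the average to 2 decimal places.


Lengths: "mild"=4, "restrict"=8, "towards"=7, "alter"=5, "soldier"=7
Sum = 31, Count = 5
Average = 31/5 = 6.20
= avg=6.20, min=4, max=8


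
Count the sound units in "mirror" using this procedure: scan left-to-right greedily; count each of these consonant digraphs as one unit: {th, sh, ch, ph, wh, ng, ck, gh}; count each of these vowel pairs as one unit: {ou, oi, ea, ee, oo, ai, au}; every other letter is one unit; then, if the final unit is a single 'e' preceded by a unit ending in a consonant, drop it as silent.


Word: "mirror" (6 letters)
Left-to-right scan:
  (1) 'm' (letter)
  (2) 'i' (letter)
  (3) 'r' (letter)
  (4) 'r' (letter)
  (5) 'o' (letter)
  (6) 'r' (letter)
Units from scan: 6
Sound units = 6 units


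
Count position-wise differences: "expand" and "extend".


Comparing character by character (same length = 6):
  Pos 0: 'e' vs 'e' =
  Pos 1: 'x' vs 'x' =
  Pos 2: 'p' vs 't' !=
  Pos 3: 'a' vs 'e' !=
  Pos 4: 'n' vs 'n' =
  Pos 5: 'd' vs 'd' =
Hamming distance = 2


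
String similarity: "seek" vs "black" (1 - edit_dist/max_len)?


Word 1: "seek" (length 4)
Word 2: "black" (length 5)
One optimal edit sequence:
  1. insert 'b'  (+1)
  2. substitute 's' -> 'l'  (+1)
  3. substitute 'e' -> 'a'  (+1)
  4. substitute 'e' -> 'c'  (+1)
  5. keep 'k'
Edit distance = 4
Max length = max(4, 5) = 5
Similarity = 1 - 4/5
= 0.2000


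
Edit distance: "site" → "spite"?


Word 1: "site" (length 4)
Word 2: "spite" (length 5)
One optimal edit sequence (insert/delete/substitute each cost 1):
  1. keep 's'
  2. insert 'p'  (+1)
  3. keep 'i'
  4. keep 't'
  5. keep 'e'
Total edit operations: 1
Edit distance = 1


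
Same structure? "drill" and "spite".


Pattern of "drill": [0, 1, 2, 3, 3]
Pattern of "spite": [0, 1, 2, 3, 4]
Patterns do not match
Same pattern = No


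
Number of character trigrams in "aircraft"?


Word: "aircraft" (length 8)
Number of 3-grams = length - 3 + 1 = 8 - 3 + 1
= 6


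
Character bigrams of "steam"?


Word: "steam" (length 5)
Number of bigrams = 5 - 2 + 1 = 4
  Position 0: "st"
  Position 1: "te"
  Position 2: "ea"
  Position 3: "am"
Bigrams = "st", "te", "ea", "am"


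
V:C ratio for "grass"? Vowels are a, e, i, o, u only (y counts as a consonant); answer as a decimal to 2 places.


Word: "grass"
Vowels (a,e,i,o,u): 1
Consonants: 4
Ratio = 1/4
= 0.25


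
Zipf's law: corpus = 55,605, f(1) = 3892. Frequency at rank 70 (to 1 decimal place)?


Zipf's law: f(r) = f(1) / r
f(1) = 3892
f(70) = 3892 / 70
= 55.6 occurrences


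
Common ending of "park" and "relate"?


Word 1: "park"
Word 2: "relate"
Comparing from end:
  Pos -1: 'k' != 'e' (stop)
LCS = "" (length 0)


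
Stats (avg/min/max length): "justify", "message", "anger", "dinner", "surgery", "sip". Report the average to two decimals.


Lengths: "justify"=7, "message"=7, "anger"=5, "dinner"=6, "surgery"=7, "sip"=3
Sum = 35, Count = 6
Average = 35/6 = 5.83
= avg=5.83, min=3, max=7


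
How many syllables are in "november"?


Word: "november"
Syllable breakdown: no | vem | ber
Counting: 3 parts
= 3 syllables


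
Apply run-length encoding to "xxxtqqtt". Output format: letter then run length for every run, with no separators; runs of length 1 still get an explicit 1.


String: "xxxtqqtt"
Scanning for consecutive runs:
  'x' x 3
  't' x 1
  'q' x 2
  't' x 2
RLE = "x3t1q2t2"


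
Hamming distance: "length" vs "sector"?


Comparing character by character (same length = 6):
  Pos 0: 'l' vs 's' !=
  Pos 1: 'e' vs 'e' =
  Pos 2: 'n' vs 'c' !=
  Pos 3: 'g' vs 't' !=
  Pos 4: 't' vs 'o' !=
  Pos 5: 'h' vs 'r' !=
Hamming distance = 5


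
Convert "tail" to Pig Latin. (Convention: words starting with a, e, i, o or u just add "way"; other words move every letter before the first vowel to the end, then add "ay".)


Word: "tail"
Starts with consonant(s) → move to end, add 'ay'
Consonant cluster: "t"
Pig Latin = "ailtay"


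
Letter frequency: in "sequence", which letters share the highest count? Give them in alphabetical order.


Word: "sequence"
Letter counts:
  'c': 1
  'e': 3
  'n': 1
  'q': 1
  's': 1
  'u': 1
Maximum count = 3
Most frequent = 'e' (3 times each)


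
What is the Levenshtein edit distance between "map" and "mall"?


Word 1: "map" (length 3)
Word 2: "mall" (length 4)
One optimal edit sequence (insert/delete/substitute each cost 1):
  1. keep 'm'
  2. keep 'a'
  3. insert 'l'  (+1)
  4. substitute 'p' -> 'l'  (+1)
Total edit operations: 2
Edit distance = 2


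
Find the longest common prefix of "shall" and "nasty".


Word 1: "shall"
Word 2: "nasty"
Comparing from start:
  Pos 0: 's' != 'n' (stop)
LCP = "" (length 0)


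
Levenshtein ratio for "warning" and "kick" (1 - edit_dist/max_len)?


Word 1: "warning" (length 7)
Word 2: "kick" (length 4)
One optimal edit sequence:
  1. delete 'w'  (+1)
  2. delete 'a'  (+1)
  3. delete 'r'  (+1)
  4. substitute 'n' -> 'k'  (+1)
  5. keep 'i'
  6. substitute 'n' -> 'c'  (+1)
  7. substitute 'g' -> 'k'  (+1)
Edit distance = 6
Max length = max(7, 4) = 7
Similarity = 1 - 6/7
= 0.1429


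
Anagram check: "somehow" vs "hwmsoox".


Word 1: "somehow" → sorted: ehmoosw
Word 2: "hwmsoox" → sorted: hmooswx
Same letters? ehmoosw != hmooswx
Anagram = No


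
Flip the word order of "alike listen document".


Original: "alike listen document"
Words (1..n): alike | listen | document
Reversed (n..1): document | listen | alike
Result = "document listen alike"


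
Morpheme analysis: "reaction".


Word: "reaction"
Morphemes: re- / act / -ion
Each morpheme carries meaning
= 3 morphemes


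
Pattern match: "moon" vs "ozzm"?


Pattern of "moon": [0, 1, 1, 2]
Pattern of "ozzm": [0, 1, 1, 2]
Patterns match
Same pattern = Yes


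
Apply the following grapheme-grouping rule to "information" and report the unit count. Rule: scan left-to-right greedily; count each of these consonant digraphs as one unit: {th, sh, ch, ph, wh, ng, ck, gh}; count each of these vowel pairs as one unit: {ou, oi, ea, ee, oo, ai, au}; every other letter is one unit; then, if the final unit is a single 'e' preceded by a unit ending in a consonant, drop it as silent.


Word: "information" (11 letters)
Left-to-right scan:
  1. 'i' (letter)
  2. 'n' (letter)
  3. 'f' (letter)
  4. 'o' (letter)
  5. 'r' (letter)
  6. 'm' (letter)
  7. 'a' (letter)
  8. 't' (letter)
  9. 'i' (letter)
  10. 'o' (letter)
  11. 'n' (letter)
Units from scan: 11
Sound units = 11 units


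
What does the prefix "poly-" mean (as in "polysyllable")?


Prefix: poly-
Example: polysyllable (poly- + syllable)
Meaning = many


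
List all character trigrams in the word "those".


Word: "those" (length 5)
Number of trigrams = 5 - 3 + 1 = 3
  Position 0: "tho"
  Position 1: "hos"
  Position 2: "ose"
Trigrams = "tho", "hos", "ose"


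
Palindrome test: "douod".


Word: "douod"
Reversed: "douod"
Forward == Backward? douod == douod
Palindrome = Yes


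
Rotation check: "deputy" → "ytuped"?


Word: "deputy", Candidate: "ytuped"
Method: check if candidate is substring of word+word
"deputydeputy" contains "ytuped"? No
Is rotation = No


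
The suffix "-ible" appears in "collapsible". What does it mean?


Suffix: -ible
Example: collapsible (collapse + -ible, with a spelling change)
Meaning = capable of


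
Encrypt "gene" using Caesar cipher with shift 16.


Word: "gene"
Shift: 16
Each letter → (letter + shift) mod 26:
  'g' (6) + 16 = 22 → 'w'
  'e' (4) + 16 = 20 → 'u'
  'n' (13) + 16 = 3 → 'd'
  'e' (4) + 16 = 20 → 'u'
Result = "wudu"


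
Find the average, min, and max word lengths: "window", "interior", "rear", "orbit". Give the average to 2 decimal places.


Lengths: "window"=6, "interior"=8, "rear"=4, "orbit"=5
Sum = 23, Count = 4
Average = 23/4 = 5.75
= avg=5.75, min=4, max=8


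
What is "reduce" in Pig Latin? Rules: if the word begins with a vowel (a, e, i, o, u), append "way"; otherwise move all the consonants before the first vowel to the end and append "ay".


Word: "reduce"
Starts with consonant(s) → move to end, add 'ay'
Consonant cluster: "r"
Pig Latin = "educeray"


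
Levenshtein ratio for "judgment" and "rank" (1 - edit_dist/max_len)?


Word 1: "judgment" (length 8)
Word 2: "rank" (length 4)
One optimal edit sequence:
  1. delete 'j'  (+1)
  2. delete 'u'  (+1)
  3. delete 'd'  (+1)
  4. delete 'g'  (+1)
  5. substitute 'm' -> 'r'  (+1)
  6. substitute 'e' -> 'a'  (+1)
  7. keep 'n'
  8. substitute 't' -> 'k'  (+1)
Edit distance = 7
Max length = max(8, 4) = 8
Similarity = 1 - 7/8
= 0.1250


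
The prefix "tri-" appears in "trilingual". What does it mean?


Prefix: tri-
Example: trilingual (tri- + lingual)
Meaning = three


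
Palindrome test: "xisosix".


Word: "xisosix"
Reversed: "xisosix"
Forward == Backward? xisosix == xisosix
Palindrome = Yes


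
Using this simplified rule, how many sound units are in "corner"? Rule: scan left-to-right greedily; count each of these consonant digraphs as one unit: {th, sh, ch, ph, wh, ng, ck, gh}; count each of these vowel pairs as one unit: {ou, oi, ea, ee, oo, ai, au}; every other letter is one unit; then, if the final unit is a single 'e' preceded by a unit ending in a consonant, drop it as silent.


Word: "corner" (6 letters)
Left-to-right scan:
  [1] 'c' (letter)
  [2] 'o' (letter)
  [3] 'r' (letter)
  [4] 'n' (letter)
  [5] 'e' (letter)
  [6] 'r' (letter)
Units from scan: 6
Sound units = 6 units


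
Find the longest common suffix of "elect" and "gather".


Word 1: "elect"
Word 2: "gather"
Comparing from end:
  Pos -1: 't' != 'r' (stop)
LCS = "" (length 0)


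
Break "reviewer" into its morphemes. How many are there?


Word: "reviewer"
Morphemes: re- | view | -er
Each morpheme carries meaning
= 3 morphemes


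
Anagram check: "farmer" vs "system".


Word 1: "farmer" → sorted: aefmrr
Word 2: "system" → sorted: emssty
Same letters? aefmrr != emssty
Anagram = No


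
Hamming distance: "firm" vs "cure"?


Comparing character by character (same length = 4):
  Pos 0: 'f' vs 'c' !=
  Pos 1: 'i' vs 'u' !=
  Pos 2: 'r' vs 'r' =
  Pos 3: 'm' vs 'e' !=
Hamming distance = 3


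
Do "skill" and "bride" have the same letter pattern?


Pattern of "skill": [0, 1, 2, 3, 3]
Pattern of "bride": [0, 1, 2, 3, 4]
Patterns do not match
Same pattern = No


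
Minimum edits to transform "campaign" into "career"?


Word 1: "campaign" (length 8)
Word 2: "career" (length 6)
One optimal edit sequence (insert/delete/substitute each cost 1):
  1. keep 'c'
  2. keep 'a'
  3. delete 'm'  (+1)
  4. delete 'p'  (+1)
  5. substitute 'a' -> 'r'  (+1)
  6. substitute 'i' -> 'e'  (+1)
  7. substitute 'g' -> 'e'  (+1)
  8. substitute 'n' -> 'r'  (+1)
Total edit operations: 6
Edit distance = 6


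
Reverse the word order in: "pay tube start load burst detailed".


Original: "pay tube start load burst detailed"
Words (1..n): pay | tube | start | load | burst | detailed
Reversed (n..1): detailed | burst | load | start | tube | pay
Result = "detailed burst load start tube pay"


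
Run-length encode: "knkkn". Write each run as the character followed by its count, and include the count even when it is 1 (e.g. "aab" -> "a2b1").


String: "knkkn"
Scanning for consecutive runs:
  'k' x 1
  'n' x 1
  'k' x 2
  'n' x 1
RLE = "k1n1k2n1"


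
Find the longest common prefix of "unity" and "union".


Word 1: "unity"
Word 2: "union"
Comparing from start:
  Pos 0: 'u' == 'u'
  Pos 1: 'n' == 'n'
  Pos 2: 'i' == 'i'
  Pos 3: 't' != 'o' (stop)
LCP = "uni" (length 3)


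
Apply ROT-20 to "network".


Word: "network"
Shift: 20
Each letter → (letter + shift) mod 26:
  'n' (13) + 20 = 7 → 'h'
  'e' (4) + 20 = 24 → 'y'
  't' (19) + 20 = 13 → 'n'
  'w' (22) + 20 = 16 → 'q'
  'o' (14) + 20 = 8 → 'i'
  'r' (17) + 20 = 11 → 'l'
  'k' (10) + 20 = 4 → 'e'
Result = "hynqile"


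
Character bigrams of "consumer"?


Word: "consumer" (length 8)
Number of bigrams = 8 - 2 + 1 = 7
  Position 0: "co"
  Position 1: "on"
  Position 2: "ns"
  Position 3: "su"
  Position 4: "um"
  Position 5: "me"
  Position 6: "er"
Bigrams = "co", "on", "ns", "su", "um", "me", "er"


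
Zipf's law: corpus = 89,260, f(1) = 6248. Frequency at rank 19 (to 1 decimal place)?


Zipf's law: f(r) = f(1) / r
f(1) = 6248
f(19) = 6248 / 19
= 328.8 occurrences


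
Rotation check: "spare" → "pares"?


Word: "spare", Candidate: "pares"
Method: check if candidate is substring of word+word
"sparespare" contains "pares"? Yes
Is rotation = Yes


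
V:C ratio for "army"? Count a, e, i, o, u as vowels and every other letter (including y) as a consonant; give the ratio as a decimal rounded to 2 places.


Word: "army"
Vowels (a,e,i,o,u): 1
Consonants: 3
Ratio = 1/3
= 0.33


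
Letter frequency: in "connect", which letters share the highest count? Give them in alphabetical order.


Word: "connect"
Letter counts:
  'c': 2
  'e': 1
  'n': 2
  'o': 1
  't': 1
Maximum count = 2
Most frequent = 'c', 'n' (2 times each)


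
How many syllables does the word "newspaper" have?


Word: "newspaper"
Syllable breakdown: news | pa | per
Counting: 3 parts
= 3 syllables


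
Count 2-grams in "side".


Word: "side" (length 4)
Number of 2-grams = length - 2 + 1 = 4 - 2 + 1
= 3


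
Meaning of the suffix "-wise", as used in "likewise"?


Suffix: -wise
As in: likewise -> like + -wise
Meaning = in the manner of


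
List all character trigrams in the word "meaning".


Word: "meaning" (length 7)
Number of trigrams = 7 - 3 + 1 = 5
  Position 0: "mea"
  Position 1: "ean"
  Position 2: "ani"
  Position 3: "nin"
  Position 4: "ing"
Trigrams = "mea", "ean", "ani", "nin", "ing"


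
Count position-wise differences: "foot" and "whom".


Comparing character by character (same length = 4):
  Pos 0: 'f' vs 'w' !=
  Pos 1: 'o' vs 'h' !=
  Pos 2: 'o' vs 'o' =
  Pos 3: 't' vs 'm' !=
Hamming distance = 3


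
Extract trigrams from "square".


Word: "square" (length 6)
Number of trigrams = 6 - 3 + 1 = 4
  Position 0: "squ"
  Position 1: "qua"
  Position 2: "uar"
  Position 3: "are"
Trigrams = "squ", "qua", "uar", "are"


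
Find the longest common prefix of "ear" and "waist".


Word 1: "ear"
Word 2: "waist"
Comparing from start:
  Pos 0: 'e' != 'w' (stop)
LCP = "" (length 0)


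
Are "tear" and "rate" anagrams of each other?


Word 1: "tear" → sorted: aert
Word 2: "rate" → sorted: aert
Same letters? aert == aert
Anagram = Yes


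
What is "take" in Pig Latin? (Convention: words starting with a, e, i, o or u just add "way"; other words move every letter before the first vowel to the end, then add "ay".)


Word: "take"
Starts with consonant(s) → move to end, add 'ay'
Consonant cluster: "t"
Pig Latin = "aketay"
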